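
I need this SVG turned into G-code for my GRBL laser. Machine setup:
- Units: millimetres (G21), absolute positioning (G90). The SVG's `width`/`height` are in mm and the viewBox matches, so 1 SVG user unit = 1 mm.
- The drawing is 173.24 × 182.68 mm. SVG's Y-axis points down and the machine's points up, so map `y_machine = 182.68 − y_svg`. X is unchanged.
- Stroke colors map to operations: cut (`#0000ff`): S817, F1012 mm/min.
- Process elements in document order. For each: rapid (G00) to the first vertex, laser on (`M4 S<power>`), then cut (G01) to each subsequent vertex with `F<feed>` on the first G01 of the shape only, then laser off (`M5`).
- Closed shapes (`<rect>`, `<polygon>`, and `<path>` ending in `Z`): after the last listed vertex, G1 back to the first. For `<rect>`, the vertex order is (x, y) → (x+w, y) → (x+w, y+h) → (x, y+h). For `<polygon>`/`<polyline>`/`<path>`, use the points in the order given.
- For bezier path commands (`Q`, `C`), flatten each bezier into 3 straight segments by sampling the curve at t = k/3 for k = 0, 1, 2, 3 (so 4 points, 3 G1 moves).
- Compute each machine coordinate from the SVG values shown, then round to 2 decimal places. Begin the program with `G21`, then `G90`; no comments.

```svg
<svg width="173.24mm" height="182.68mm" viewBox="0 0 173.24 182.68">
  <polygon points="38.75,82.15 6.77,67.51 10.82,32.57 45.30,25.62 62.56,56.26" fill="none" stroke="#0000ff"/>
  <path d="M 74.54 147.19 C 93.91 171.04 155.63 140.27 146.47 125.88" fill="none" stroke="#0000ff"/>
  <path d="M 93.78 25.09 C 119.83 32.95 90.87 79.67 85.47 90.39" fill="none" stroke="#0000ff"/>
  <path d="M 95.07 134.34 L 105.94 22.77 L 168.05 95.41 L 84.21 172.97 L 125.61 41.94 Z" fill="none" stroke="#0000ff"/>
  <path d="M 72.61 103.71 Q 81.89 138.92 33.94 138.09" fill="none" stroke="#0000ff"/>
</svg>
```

G21
G90
G00 X38.75 Y100.53
M4 S817
G01 X6.77 Y115.17 F1012
G01 X10.82 Y150.11
G01 X45.30 Y157.06
G01 X62.56 Y126.42
G01 X38.75 Y100.53
M5
G00 X74.54 Y35.49
M4 S817
G01 X103.83 Y27.22 F1012
G01 X136.20 Y39.58
G01 X146.47 Y56.80
M5
G00 X93.78 Y157.59
M4 S817
G01 X104.40 Y139.55 F1012
G01 X95.81 Y112.24
G01 X85.47 Y92.29
M5
G00 X95.07 Y48.34
M4 S817
G01 X105.94 Y159.91 F1012
G01 X168.05 Y87.27
G01 X84.21 Y9.71
G01 X125.61 Y140.74
G01 X95.07 Y48.34
M5
G00 X72.61 Y78.97
M4 S817
G01 X72.44 Y59.50 F1012
G01 X59.55 Y48.04
G01 X33.94 Y44.59
M5

Since the viewBox matches the mm dimensions, user units are millimetres directly. The only transform is the Y-flip y_m = 182.68 − y_svg.

Shape 1 is a regular polygon drawn with `<polygon>`. Its stroke #0000ff means cut at S817, F1012. After flipping Y the toolpath is (38.75,100.53) → (6.77,115.17) → (10.82,150.11) → (45.30,157.06) → (62.56,126.42) → (38.75,100.53), returning to the start.

Shape 2 is a cubic bezier drawn with `<path>`. Its stroke #0000ff means cut at S817, F1012. After flipping Y the toolpath is (74.54,35.49) → (103.83,27.22) → (136.20,39.58) → (146.47,56.80).

Shape 3 is a cubic bezier drawn with `<path>`. Its stroke #0000ff means cut at S817, F1012. After flipping Y the toolpath is (93.78,157.59) → (104.40,139.55) → (95.81,112.24) → (85.47,92.29).

Shape 4 is a closed polygon drawn with `<path>`. Its stroke #0000ff means cut at S817, F1012. After flipping Y the toolpath is (95.07,48.34) → (105.94,159.91) → (168.05,87.27) → (84.21,9.71) → (125.61,140.74) → (95.07,48.34), returning to the start.

Shape 5 is a quadratic bezier drawn with `<path>`. Its stroke #0000ff means cut at S817, F1012. After flipping Y the toolpath is (72.61,78.97) → (72.44,59.50) → (59.55,48.04) → (33.94,44.59).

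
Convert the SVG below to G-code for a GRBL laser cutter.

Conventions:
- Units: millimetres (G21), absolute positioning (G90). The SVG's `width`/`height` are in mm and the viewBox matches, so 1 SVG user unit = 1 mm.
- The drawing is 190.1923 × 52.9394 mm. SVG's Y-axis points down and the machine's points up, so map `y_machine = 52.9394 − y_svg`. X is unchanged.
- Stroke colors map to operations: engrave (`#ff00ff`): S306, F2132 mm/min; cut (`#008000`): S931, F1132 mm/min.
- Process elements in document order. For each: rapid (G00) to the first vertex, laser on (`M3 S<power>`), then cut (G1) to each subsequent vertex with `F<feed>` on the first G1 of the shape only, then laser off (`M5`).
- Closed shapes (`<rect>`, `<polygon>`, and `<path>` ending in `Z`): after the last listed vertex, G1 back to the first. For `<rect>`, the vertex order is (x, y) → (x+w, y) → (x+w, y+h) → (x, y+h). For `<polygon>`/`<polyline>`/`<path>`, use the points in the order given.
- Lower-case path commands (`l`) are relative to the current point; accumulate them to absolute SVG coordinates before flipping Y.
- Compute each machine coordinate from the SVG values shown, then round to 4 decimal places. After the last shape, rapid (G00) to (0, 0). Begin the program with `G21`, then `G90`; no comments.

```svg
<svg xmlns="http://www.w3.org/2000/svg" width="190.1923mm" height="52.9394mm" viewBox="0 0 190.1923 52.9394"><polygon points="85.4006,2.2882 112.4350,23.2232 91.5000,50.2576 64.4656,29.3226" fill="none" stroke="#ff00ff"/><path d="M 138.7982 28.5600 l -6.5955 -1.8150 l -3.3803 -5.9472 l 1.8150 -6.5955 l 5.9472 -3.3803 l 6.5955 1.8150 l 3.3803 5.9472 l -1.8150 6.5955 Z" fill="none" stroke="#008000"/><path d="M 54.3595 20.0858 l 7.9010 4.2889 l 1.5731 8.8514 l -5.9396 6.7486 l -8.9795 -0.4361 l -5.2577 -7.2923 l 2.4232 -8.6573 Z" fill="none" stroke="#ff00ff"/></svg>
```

G21
G90
G00 X85.4006 Y50.6512
M3 S306
G1 X112.4350 Y29.7162 F2132
G1 X91.5000 Y2.6818
G1 X64.4656 Y23.6168
G1 X85.4006 Y50.6512
M5
G00 X138.7982 Y24.3794
M3 S931
G1 X132.2027 Y26.1944 F1132
G1 X128.8224 Y32.1416
G1 X130.6374 Y38.7371
G1 X136.5846 Y42.1174
G1 X143.1801 Y40.3024
G1 X146.5604 Y34.3552
G1 X144.7454 Y27.7597
G1 X138.7982 Y24.3794
M5
G00 X54.3595 Y32.8536
M3 S306
G1 X62.2605 Y28.5647 F2132
G1 X63.8336 Y19.7133
G1 X57.8940 Y12.9647
G1 X48.9145 Y13.4008
G1 X43.6568 Y20.6931
G1 X46.0800 Y29.3504
G1 X54.3595 Y32.8536
M5
G00 X0.0000 Y0.0000

Since the viewBox matches the mm dimensions, user units are millimetres directly. The only transform is the Y-flip y_m = 52.9394 − y_svg.

Shape 1 is a regular polygon drawn with `<polygon>`. Its stroke #ff00ff means engrave at S306, F2132. After flipping Y the toolpath is (85.4006,50.6512) → (112.4350,29.7162) → (91.5000,2.6818) → (64.4656,23.6168) → (85.4006,50.6512), returning to the start.

Shape 2 is a regular polygon drawn with `<path>`. Its stroke #008000 means cut at S931, F1132. After flipping Y the toolpath is (138.7982,24.3794) → (132.2027,26.1944) → (128.8224,32.1416) → (130.6374,38.7371) → (136.5846,42.1174) → (143.1801,40.3024) → (146.5604,34.3552) → (144.7454,27.7597) → (138.7982,24.3794), returning to the start.

Shape 3 is a regular polygon drawn with `<path>`. Its stroke #ff00ff means engrave at S306, F2132. After flipping Y the toolpath is (54.3595,32.8536) → (62.2605,28.5647) → (63.8336,19.7133) → (57.8940,12.9647) → (48.9145,13.4008) → (43.6568,20.6931) → (46.0800,29.3504) → (54.3595,32.8536), returning to the start.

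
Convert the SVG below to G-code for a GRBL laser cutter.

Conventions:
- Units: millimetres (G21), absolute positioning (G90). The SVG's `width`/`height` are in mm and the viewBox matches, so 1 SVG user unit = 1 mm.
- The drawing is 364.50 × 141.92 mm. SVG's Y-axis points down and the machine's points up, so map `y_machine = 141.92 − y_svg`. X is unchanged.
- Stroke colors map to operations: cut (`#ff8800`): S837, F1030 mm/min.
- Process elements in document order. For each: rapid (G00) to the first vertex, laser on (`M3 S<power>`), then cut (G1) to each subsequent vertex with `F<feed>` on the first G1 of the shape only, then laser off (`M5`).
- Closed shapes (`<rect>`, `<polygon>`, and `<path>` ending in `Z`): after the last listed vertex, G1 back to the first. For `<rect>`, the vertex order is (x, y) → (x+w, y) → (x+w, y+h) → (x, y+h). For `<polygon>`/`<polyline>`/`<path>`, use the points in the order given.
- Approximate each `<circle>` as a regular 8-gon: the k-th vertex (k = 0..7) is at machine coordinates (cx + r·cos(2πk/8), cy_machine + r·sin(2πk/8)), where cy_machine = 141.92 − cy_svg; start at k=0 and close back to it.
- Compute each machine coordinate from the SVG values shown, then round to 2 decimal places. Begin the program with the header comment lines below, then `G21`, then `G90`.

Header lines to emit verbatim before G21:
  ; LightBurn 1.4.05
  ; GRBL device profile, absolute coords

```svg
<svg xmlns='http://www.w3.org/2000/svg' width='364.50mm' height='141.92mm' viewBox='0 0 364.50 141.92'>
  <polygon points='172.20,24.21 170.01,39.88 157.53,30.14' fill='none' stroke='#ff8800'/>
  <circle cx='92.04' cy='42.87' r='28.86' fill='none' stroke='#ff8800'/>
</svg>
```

; LightBurn 1.4.05
; GRBL device profile, absolute coords
G21
G90
G00 X172.20 Y117.71
M3 S837
G1 X170.01 Y102.04 F1030
G1 X157.53 Y111.78
G1 X172.20 Y117.71
M5
G00 X120.90 Y99.05
M3 S837
G1 X112.45 Y119.46 F1030
G1 X92.04 Y127.91
G1 X71.63 Y119.46
G1 X63.18 Y99.05
G1 X71.63 Y78.64
G1 X92.04 Y70.19
G1 X112.45 Y78.64
G1 X120.90 Y99.05
M5

viewBox `0 0 364.50 141.92` with mm width/height → 1 unit = 1 mm. Flip: y_m = 141.92 − y_svg.

**Shape 1** — `<polygon>` regular polygon, stroke `#ff8800` → cut (S837, F1030). Machine vertices: (172.20,117.71) → (170.01,102.04) → (157.53,111.78) → (172.20,117.71). Closed: final G1 returns to the first vertex.

**Shape 2** — `<circle>` circle, stroke `#ff8800` → cut (S837, F1030). Machine vertices: (120.90,99.05) → (112.45,119.46) → (92.04,127.91) → (71.63,119.46) → (63.18,99.05) → (71.63,78.64) → (92.04,70.19) → (112.45,78.64) → (120.90,99.05). Closed: final G1 returns to the first vertex.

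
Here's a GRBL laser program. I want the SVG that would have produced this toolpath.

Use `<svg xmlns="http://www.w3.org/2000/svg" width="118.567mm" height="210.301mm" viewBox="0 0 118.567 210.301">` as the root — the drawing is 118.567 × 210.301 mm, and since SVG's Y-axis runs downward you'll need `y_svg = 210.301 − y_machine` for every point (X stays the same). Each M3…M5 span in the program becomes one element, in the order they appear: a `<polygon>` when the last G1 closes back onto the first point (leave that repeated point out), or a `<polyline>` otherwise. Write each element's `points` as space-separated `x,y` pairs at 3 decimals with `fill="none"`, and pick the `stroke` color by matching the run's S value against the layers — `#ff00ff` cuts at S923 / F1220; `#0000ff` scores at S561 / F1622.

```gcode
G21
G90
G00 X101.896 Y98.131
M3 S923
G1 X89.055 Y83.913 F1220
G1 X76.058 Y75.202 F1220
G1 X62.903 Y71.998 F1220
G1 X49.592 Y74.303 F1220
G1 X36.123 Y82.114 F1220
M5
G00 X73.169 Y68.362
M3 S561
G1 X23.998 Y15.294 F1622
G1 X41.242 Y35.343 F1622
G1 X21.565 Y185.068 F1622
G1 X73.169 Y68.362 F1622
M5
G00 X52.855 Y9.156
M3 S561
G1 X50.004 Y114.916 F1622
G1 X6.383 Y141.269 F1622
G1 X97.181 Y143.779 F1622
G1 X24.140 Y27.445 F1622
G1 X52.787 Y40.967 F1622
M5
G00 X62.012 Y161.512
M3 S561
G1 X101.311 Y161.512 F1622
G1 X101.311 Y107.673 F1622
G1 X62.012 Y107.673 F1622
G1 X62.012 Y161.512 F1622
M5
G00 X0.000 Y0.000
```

Machine Y-up, SVG Y-down with viewBox height 210.301, so y_svg = 210.301 − y_machine; X carries over.

Run 1: S923 ⇒ cut layer `#ff00ff`. The run is open, so emit a `<polyline>` with points (Y-flipped): 101.896,112.170 89.055,126.388 76.058,135.099 62.903,138.303 49.592,135.998 36.123,128.187.

Run 2: S561 ⇒ score layer `#0000ff`. The run returns to its start, so emit a `<polygon>` with points (Y-flipped): 73.169,141.939 23.998,195.007 41.242,174.958 21.565,25.233.

Run 3: power S561 maps to stroke `#0000ff` (score). The run is open, so emit a `<polyline>` with points (Y-flipped): 52.855,201.145 50.004,95.385 6.383,69.032 97.181,66.522 24.140,182.856 52.787,169.334.

Run 4: S561 ⇒ score layer `#0000ff`. The run returns to its start, so emit a `<polygon>` with points (Y-flipped): 62.012,48.789 101.311,48.789 101.311,102.628 62.012,102.628.

<svg xmlns="http://www.w3.org/2000/svg" width="118.567mm" height="210.301mm" viewBox="0 0 118.567 210.301">
  <polyline points="101.896,112.170 89.055,126.388 76.058,135.099 62.903,138.303 49.592,135.998 36.123,128.187" fill="none" stroke="#ff00ff"/>
  <polygon points="73.169,141.939 23.998,195.007 41.242,174.958 21.565,25.233" fill="none" stroke="#0000ff"/>
  <polyline points="52.855,201.145 50.004,95.385 6.383,69.032 97.181,66.522 24.140,182.856 52.787,169.334" fill="none" stroke="#0000ff"/>
  <polygon points="62.012,48.789 101.311,48.789 101.311,102.628 62.012,102.628" fill="none" stroke="#0000ff"/>
</svg>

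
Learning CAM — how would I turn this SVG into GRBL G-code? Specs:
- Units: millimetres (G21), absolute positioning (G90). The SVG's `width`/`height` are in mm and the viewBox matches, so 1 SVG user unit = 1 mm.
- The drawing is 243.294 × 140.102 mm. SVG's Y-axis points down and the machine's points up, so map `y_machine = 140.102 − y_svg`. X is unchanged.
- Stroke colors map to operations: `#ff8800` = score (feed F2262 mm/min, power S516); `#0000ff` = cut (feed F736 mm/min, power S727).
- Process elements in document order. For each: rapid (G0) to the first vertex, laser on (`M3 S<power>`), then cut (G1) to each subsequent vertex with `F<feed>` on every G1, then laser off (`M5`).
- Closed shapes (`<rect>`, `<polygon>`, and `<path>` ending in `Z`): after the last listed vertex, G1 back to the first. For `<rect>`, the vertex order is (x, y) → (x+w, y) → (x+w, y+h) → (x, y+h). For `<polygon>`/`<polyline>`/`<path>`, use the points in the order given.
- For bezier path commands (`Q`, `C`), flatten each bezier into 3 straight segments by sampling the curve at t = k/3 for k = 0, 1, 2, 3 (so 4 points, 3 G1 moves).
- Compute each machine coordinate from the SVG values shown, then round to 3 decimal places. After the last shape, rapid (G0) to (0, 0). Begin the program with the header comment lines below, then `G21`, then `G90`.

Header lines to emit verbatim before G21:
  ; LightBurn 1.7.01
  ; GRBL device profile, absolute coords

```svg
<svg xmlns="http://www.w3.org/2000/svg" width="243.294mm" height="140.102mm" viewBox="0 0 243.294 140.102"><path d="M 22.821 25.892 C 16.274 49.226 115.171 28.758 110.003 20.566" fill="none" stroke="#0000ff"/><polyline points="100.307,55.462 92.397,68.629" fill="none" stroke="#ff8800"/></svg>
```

viewBox `0 0 243.294 140.102` with mm width/height → 1 unit = 1 mm. Flip: y_m = 140.102 − y_svg.

**Shape 1** — `<path>` cubic bezier, stroke `#0000ff` → cut (S727, F736). Control points (SVG): P0=(22.821,25.892), P1=(16.274,49.226), P2=(115.171,28.758), P3=(110.003,20.566); sampled at t=k/3. Machine vertices: (22.821,114.210) → (43.662,103.400) → (88.242,109.329) → (110.003,119.536). Open path.

**Shape 2** — `<polyline>` line segment, stroke `#ff8800` → score (S516, F2262). Machine vertices: (100.307,84.640) → (92.397,71.473). Open path.

; LightBurn 1.7.01
; GRBL device profile, absolute coords
G21
G90
G0 X22.821 Y114.210
M3 S727
G1 X43.662 Y103.400 F736
G1 X88.242 Y109.329 F736
G1 X110.003 Y119.536 F736
M5
G0 X100.307 Y84.640
M3 S516
G1 X92.397 Y71.473 F2262
M5
G0 X0.000 Y0.000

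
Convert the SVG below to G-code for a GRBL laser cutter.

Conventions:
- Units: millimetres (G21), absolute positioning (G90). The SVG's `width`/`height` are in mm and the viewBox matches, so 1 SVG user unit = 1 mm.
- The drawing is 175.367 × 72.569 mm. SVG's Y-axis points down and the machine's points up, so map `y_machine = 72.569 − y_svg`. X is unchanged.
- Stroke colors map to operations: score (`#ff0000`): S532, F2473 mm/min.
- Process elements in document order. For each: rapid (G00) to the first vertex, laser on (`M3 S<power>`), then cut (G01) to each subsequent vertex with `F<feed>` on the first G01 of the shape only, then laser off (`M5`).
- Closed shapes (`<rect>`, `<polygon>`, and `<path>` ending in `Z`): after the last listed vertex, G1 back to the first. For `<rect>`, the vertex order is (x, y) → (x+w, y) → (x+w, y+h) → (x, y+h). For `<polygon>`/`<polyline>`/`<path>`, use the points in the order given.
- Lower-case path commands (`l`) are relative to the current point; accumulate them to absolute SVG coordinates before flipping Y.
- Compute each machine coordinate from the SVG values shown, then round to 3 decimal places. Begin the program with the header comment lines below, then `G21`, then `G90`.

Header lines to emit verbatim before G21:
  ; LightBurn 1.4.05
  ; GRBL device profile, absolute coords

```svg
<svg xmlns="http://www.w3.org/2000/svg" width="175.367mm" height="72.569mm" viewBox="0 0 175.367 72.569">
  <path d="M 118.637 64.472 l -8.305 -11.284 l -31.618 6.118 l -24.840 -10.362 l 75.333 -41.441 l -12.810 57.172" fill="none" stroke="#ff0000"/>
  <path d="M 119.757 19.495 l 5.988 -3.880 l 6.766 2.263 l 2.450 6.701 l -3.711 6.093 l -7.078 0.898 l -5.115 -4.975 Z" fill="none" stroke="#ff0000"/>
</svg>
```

1 u = 1 mm; y_m = 72.569 − y.

[1] `<path>` open polyline, #ff0000→score S532 F2473: (118.637,8.097) → (110.332,19.381) → (78.714,13.263) → (53.874,23.625) → (129.207,65.066) → (116.397,7.894)

[2] `<path>` regular polygon, #ff0000→score S532 F2473: (119.757,53.074) → (125.745,56.954) → (132.511,54.691) → (134.961,47.990) → (131.250,41.897) → (124.172,40.999) → (119.057,45.974) → (119.757,53.074) (closed)

; LightBurn 1.4.05
; GRBL device profile, absolute coords
G21
G90
G00 X118.637 Y8.097
M3 S532
G01 X110.332 Y19.381 F2473
G01 X78.714 Y13.263
G01 X53.874 Y23.625
G01 X129.207 Y65.066
G01 X116.397 Y7.894
M5
G00 X119.757 Y53.074
M3 S532
G01 X125.745 Y56.954 F2473
G01 X132.511 Y54.691
G01 X134.961 Y47.990
G01 X131.250 Y41.897
G01 X124.172 Y40.999
G01 X119.057 Y45.974
G01 X119.757 Y53.074
M5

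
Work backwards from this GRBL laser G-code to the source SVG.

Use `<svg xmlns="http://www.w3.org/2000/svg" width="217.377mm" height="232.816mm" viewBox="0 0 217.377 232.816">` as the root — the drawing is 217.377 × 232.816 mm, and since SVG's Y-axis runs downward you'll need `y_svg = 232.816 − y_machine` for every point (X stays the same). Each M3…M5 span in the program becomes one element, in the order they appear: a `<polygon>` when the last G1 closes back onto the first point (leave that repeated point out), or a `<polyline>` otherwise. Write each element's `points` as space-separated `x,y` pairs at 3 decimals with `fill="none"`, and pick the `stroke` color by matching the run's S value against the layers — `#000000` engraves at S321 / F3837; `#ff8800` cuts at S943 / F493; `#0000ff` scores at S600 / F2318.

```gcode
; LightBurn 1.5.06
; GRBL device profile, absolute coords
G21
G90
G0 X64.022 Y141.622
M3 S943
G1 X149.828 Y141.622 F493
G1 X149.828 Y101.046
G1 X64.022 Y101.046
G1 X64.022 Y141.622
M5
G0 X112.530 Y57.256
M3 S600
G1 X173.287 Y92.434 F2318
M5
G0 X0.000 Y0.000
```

Machine Y-up, SVG Y-down with viewBox height 232.816, so y_svg = 232.816 − y_machine; X carries over.

Run 1: power S943 maps to stroke `#ff8800` (cut). The run returns to its start, so emit a `<polygon>` with points (Y-flipped): 64.022,91.194 149.828,91.194 149.828,131.770 64.022,131.770.

Run 2: S600 ⇒ score layer `#0000ff`. The run is open, so emit a `<polyline>` with points (Y-flipped): 112.530,175.560 173.287,140.382.

<svg xmlns="http://www.w3.org/2000/svg" width="217.377mm" height="232.816mm" viewBox="0 0 217.377 232.816">
  <polygon points="64.022,91.194 149.828,91.194 149.828,131.770 64.022,131.770" fill="none" stroke="#ff8800"/>
  <polyline points="112.530,175.560 173.287,140.382" fill="none" stroke="#0000ff"/>
</svg>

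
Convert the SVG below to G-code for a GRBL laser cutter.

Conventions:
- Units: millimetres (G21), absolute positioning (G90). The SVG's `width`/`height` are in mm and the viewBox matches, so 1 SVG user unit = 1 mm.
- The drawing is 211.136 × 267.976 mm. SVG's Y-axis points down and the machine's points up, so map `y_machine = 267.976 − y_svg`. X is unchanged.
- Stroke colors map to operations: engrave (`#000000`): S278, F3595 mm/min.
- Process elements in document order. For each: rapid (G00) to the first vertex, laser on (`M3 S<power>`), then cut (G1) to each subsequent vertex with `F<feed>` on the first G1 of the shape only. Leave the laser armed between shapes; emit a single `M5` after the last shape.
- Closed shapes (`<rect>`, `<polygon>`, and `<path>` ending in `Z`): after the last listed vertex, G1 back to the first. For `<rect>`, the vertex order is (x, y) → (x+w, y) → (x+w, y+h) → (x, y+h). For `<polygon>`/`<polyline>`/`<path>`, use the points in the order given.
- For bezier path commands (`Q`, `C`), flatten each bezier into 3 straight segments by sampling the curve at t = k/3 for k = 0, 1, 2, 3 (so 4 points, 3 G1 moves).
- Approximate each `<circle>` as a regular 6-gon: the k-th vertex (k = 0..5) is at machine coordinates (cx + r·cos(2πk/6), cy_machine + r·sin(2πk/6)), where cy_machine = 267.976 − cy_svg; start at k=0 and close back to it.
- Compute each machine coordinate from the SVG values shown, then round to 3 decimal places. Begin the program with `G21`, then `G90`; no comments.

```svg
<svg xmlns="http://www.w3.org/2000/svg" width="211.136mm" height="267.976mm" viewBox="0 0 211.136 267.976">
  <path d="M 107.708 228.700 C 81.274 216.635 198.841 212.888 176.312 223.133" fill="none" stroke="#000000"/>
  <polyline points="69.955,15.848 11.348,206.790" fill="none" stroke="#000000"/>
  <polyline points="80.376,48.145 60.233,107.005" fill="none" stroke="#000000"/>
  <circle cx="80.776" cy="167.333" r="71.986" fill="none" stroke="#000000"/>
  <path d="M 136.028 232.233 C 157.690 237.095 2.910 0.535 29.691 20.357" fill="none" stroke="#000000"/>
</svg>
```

Since the viewBox matches the mm dimensions, user units are millimetres directly. The only transform is the Y-flip y_m = 267.976 − y_svg.

Shape 1 is a cubic bezier drawn with `<path>`. Its stroke #000000 means engrave at S278, F3595. After flipping Y the toolpath is (107.708,39.276) → (118.752,48.358) → (162.664,50.634) → (176.312,44.843).

Shape 2 is a line segment drawn with `<polyline>`. Its stroke #000000 means engrave at S278, F3595. After flipping Y the toolpath is (69.955,252.128) → (11.348,61.186).

Shape 3 is a line segment drawn with `<polyline>`. Its stroke #000000 means engrave at S278, F3595. After flipping Y the toolpath is (80.376,219.831) → (60.233,160.971).

Shape 4 is a circle drawn with `<circle>`. Its stroke #000000 means engrave at S278, F3595. After flipping Y the toolpath is (152.762,100.643) → (116.769,162.985) → (44.783,162.985) → (8.790,100.643) → (44.783,38.301) → (116.769,38.301) → (152.762,100.643), returning to the start.

Shape 5 is a cubic bezier drawn with `<path>`. Its stroke #000000 means engrave at S278, F3595. After flipping Y the toolpath is (136.028,35.743) → (112.135,92.918) → (50.171,200.418) → (29.691,247.619).

G21
G90
G00 X107.708 Y39.276
M3 S278
G1 X118.752 Y48.358 F3595
G1 X162.664 Y50.634
G1 X176.312 Y44.843
G00 X69.955 Y252.128
M3 S278
G1 X11.348 Y61.186 F3595
G00 X80.376 Y219.831
M3 S278
G1 X60.233 Y160.971 F3595
G00 X152.762 Y100.643
M3 S278
G1 X116.769 Y162.985 F3595
G1 X44.783 Y162.985
G1 X8.790 Y100.643
G1 X44.783 Y38.301
G1 X116.769 Y38.301
G1 X152.762 Y100.643
G00 X136.028 Y35.743
M3 S278
G1 X112.135 Y92.918 F3595
G1 X50.171 Y200.418
G1 X29.691 Y247.619
M5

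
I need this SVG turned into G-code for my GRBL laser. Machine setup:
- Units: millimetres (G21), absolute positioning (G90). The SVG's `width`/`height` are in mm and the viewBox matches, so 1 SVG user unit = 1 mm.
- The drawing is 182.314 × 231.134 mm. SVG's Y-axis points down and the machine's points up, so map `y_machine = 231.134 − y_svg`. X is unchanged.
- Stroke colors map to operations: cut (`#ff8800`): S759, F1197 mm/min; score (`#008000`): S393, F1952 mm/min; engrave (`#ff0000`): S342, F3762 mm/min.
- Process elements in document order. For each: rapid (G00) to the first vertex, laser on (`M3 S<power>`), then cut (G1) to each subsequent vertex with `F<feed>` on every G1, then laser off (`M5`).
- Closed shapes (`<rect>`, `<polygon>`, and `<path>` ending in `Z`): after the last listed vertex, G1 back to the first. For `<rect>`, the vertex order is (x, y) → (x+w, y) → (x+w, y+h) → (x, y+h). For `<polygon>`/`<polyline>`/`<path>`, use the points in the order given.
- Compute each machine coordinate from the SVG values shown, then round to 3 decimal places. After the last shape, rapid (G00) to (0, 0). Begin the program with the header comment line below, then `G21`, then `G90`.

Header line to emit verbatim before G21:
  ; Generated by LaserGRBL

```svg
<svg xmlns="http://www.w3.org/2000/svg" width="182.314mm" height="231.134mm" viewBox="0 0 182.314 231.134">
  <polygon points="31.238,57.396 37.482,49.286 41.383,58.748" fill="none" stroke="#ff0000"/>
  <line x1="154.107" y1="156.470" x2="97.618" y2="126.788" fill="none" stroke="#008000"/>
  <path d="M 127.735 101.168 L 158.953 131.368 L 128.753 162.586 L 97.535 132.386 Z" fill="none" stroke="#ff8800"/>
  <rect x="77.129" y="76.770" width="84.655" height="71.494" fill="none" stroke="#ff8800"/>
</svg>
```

; Generated by LaserGRBL
G21
G90
G00 X31.238 Y173.738
M3 S342
G1 X37.482 Y181.848 F3762
G1 X41.383 Y172.386 F3762
G1 X31.238 Y173.738 F3762
M5
G00 X154.107 Y74.664
M3 S393
G1 X97.618 Y104.346 F1952
M5
G00 X127.735 Y129.966
M3 S759
G1 X158.953 Y99.766 F1197
G1 X128.753 Y68.548 F1197
G1 X97.535 Y98.748 F1197
G1 X127.735 Y129.966 F1197
M5
G00 X77.129 Y154.364
M3 S759
G1 X161.784 Y154.364 F1197
G1 X161.784 Y82.870 F1197
G1 X77.129 Y82.870 F1197
G1 X77.129 Y154.364 F1197
M5
G00 X0.000 Y0.000

viewBox `0 0 182.314 231.134` with mm width/height → 1 unit = 1 mm. Flip: y_m = 231.134 − y_svg.

**Shape 1** — `<polygon>` regular polygon, stroke `#ff0000` → engrave (S342, F3762). Machine vertices: (31.238,173.738) → (37.482,181.848) → (41.383,172.386) → (31.238,173.738). Closed: final G1 returns to the first vertex.

**Shape 2** — `<line>` line segment, stroke `#008000` → score (S393, F1952). Machine vertices: (154.107,74.664) → (97.618,104.346). Open path.

**Shape 3** — `<path>` regular polygon, stroke `#ff8800` → cut (S759, F1197). Machine vertices: (127.735,129.966) → (158.953,99.766) → (128.753,68.548) → (97.535,98.748) → (127.735,129.966). Closed: final G1 returns to the first vertex.

**Shape 4** — `<rect>` rectangle, stroke `#ff8800` → cut (S759, F1197). Machine vertices: (77.129,154.364) → (161.784,154.364) → (161.784,82.870) → (77.129,82.870) → (77.129,154.364). Closed: final G1 returns to the first vertex.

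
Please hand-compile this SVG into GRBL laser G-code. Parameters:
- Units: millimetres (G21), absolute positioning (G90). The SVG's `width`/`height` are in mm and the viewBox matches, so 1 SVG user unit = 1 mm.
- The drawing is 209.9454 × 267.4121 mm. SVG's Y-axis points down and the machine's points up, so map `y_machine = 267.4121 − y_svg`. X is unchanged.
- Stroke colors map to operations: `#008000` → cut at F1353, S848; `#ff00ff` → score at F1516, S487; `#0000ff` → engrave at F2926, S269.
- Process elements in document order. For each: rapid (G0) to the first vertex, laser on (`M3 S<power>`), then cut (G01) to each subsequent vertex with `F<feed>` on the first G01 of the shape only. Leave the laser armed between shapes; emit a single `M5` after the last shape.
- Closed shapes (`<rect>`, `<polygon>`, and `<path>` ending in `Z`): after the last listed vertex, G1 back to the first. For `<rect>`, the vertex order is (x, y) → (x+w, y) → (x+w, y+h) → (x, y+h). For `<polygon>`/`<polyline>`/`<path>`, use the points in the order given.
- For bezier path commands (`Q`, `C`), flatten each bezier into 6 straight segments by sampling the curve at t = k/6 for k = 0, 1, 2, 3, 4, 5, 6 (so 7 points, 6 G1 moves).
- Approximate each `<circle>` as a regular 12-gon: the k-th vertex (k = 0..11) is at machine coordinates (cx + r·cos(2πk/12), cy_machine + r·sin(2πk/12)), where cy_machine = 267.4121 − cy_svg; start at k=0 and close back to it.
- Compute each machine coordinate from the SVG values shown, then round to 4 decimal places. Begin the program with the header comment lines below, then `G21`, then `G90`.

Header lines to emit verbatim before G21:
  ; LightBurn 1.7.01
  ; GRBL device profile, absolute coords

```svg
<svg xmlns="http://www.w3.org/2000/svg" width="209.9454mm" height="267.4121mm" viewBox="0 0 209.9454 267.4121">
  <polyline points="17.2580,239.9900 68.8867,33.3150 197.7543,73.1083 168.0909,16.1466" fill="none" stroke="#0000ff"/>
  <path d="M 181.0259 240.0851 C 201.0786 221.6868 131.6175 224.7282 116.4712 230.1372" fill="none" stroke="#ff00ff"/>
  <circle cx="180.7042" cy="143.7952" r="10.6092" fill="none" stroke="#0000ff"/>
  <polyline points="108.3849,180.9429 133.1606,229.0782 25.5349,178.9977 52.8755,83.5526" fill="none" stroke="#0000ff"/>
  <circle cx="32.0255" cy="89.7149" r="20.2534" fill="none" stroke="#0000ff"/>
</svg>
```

Since the viewBox matches the mm dimensions, user units are millimetres directly. The only transform is the Y-flip y_m = 267.4121 − y_svg.

Shape 1 is a open polyline drawn with `<polyline>`. Its stroke #0000ff means engrave at S269, F2926. After flipping Y the toolpath is (17.2580,27.4221) → (68.8867,234.0971) → (197.7543,194.3038) → (168.0909,251.2655).

Shape 2 is a cubic bezier drawn with `<path>`. Its stroke #ff00ff means score at S487, F1516. After flipping Y the toolpath is (181.0259,27.3270) → (184.2586,34.8278) → (176.5677,39.2851) → (161.9482,41.2287) → (144.3954,41.1883) → (127.9047,39.6938) → (116.4712,37.2749).

Shape 3 is a circle drawn with `<circle>`. Its stroke #0000ff means engrave at S269, F2926. After flipping Y the toolpath is (191.3134,123.6169) → (189.8920,128.9215) → (186.0088,132.8047) → (180.7042,134.2261) → (175.3996,132.8047) → (171.5164,128.9215) → (170.0950,123.6169) → (171.5164,118.3123) → (175.3996,114.4291) → (180.7042,113.0077) → (186.0088,114.4291) → (189.8920,118.3123) → (191.3134,123.6169), returning to the start.

Shape 4 is a open polyline drawn with `<polyline>`. Its stroke #0000ff means engrave at S269, F2926. After flipping Y the toolpath is (108.3849,86.4692) → (133.1606,38.3339) → (25.5349,88.4144) → (52.8755,183.8595).

Shape 5 is a circle drawn with `<circle>`. Its stroke #0000ff means engrave at S269, F2926. After flipping Y the toolpath is (52.2789,177.6972) → (49.5655,187.8239) → (42.1522,195.2372) → (32.0255,197.9506) → (21.8988,195.2372) → (14.4855,187.8239) → (11.7721,177.6972) → (14.4855,167.5705) → (21.8988,160.1572) → (32.0255,157.4438) → (42.1522,160.1572) → (49.5655,167.5705) → (52.2789,177.6972), returning to the start.

; LightBurn 1.7.01
; GRBL device profile, absolute coords
G21
G90
G0 X17.2580 Y27.4221
M3 S269
G01 X68.8867 Y234.0971 F2926
G01 X197.7543 Y194.3038
G01 X168.0909 Y251.2655
G0 X181.0259 Y27.3270
M3 S487
G01 X184.2586 Y34.8278 F1516
G01 X176.5677 Y39.2851
G01 X161.9482 Y41.2287
G01 X144.3954 Y41.1883
G01 X127.9047 Y39.6938
G01 X116.4712 Y37.2749
G0 X191.3134 Y123.6169
M3 S269
G01 X189.8920 Y128.9215 F2926
G01 X186.0088 Y132.8047
G01 X180.7042 Y134.2261
G01 X175.3996 Y132.8047
G01 X171.5164 Y128.9215
G01 X170.0950 Y123.6169
G01 X171.5164 Y118.3123
G01 X175.3996 Y114.4291
G01 X180.7042 Y113.0077
G01 X186.0088 Y114.4291
G01 X189.8920 Y118.3123
G01 X191.3134 Y123.6169
G0 X108.3849 Y86.4692
M3 S269
G01 X133.1606 Y38.3339 F2926
G01 X25.5349 Y88.4144
G01 X52.8755 Y183.8595
G0 X52.2789 Y177.6972
M3 S269
G01 X49.5655 Y187.8239 F2926
G01 X42.1522 Y195.2372
G01 X32.0255 Y197.9506
G01 X21.8988 Y195.2372
G01 X14.4855 Y187.8239
G01 X11.7721 Y177.6972
G01 X14.4855 Y167.5705
G01 X21.8988 Y160.1572
G01 X32.0255 Y157.4438
G01 X42.1522 Y160.1572
G01 X49.5655 Y167.5705
G01 X52.2789 Y177.6972
M5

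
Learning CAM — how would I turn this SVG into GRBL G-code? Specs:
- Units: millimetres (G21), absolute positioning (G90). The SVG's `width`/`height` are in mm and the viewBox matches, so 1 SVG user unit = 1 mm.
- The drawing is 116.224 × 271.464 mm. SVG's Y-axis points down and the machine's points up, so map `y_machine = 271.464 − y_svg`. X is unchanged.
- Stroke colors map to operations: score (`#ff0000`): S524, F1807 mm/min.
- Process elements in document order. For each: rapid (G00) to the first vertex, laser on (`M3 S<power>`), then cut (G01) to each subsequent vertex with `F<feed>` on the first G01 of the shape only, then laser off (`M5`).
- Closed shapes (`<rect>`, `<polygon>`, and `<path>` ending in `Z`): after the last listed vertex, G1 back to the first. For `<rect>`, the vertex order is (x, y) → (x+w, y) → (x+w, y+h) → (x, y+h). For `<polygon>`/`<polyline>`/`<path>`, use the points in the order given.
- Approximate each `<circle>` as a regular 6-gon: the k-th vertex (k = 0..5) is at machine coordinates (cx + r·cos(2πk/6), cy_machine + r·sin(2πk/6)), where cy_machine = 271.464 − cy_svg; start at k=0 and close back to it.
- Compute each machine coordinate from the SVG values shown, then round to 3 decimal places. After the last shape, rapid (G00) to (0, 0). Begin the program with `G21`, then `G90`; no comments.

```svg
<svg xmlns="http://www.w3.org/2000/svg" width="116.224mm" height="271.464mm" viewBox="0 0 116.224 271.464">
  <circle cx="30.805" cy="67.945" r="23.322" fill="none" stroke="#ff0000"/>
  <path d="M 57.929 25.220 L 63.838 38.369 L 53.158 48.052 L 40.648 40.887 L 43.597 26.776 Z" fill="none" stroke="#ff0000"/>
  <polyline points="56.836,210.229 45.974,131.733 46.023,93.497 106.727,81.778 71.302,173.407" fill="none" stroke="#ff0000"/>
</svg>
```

Since the viewBox matches the mm dimensions, user units are millimetres directly. The only transform is the Y-flip y_m = 271.464 − y_svg.

Shape 1 is a circle drawn with `<circle>`. Its stroke #ff0000 means score at S524, F1807. After flipping Y the toolpath is (54.127,203.519) → (42.466,223.716) → (19.144,223.716) → (7.483,203.519) → (19.144,183.322) → (42.466,183.322) → (54.127,203.519), returning to the start.

Shape 2 is a regular polygon drawn with `<path>`. Its stroke #ff0000 means score at S524, F1807. After flipping Y the toolpath is (57.929,246.244) → (63.838,233.095) → (53.158,223.412) → (40.648,230.577) → (43.597,244.688) → (57.929,246.244), returning to the start.

Shape 3 is a open polyline drawn with `<polyline>`. Its stroke #ff0000 means score at S524, F1807. After flipping Y the toolpath is (56.836,61.235) → (45.974,139.731) → (46.023,177.967) → (106.727,189.686) → (71.302,98.057).

G21
G90
G00 X54.127 Y203.519
M3 S524
G01 X42.466 Y223.716 F1807
G01 X19.144 Y223.716
G01 X7.483 Y203.519
G01 X19.144 Y183.322
G01 X42.466 Y183.322
G01 X54.127 Y203.519
M5
G00 X57.929 Y246.244
M3 S524
G01 X63.838 Y233.095 F1807
G01 X53.158 Y223.412
G01 X40.648 Y230.577
G01 X43.597 Y244.688
G01 X57.929 Y246.244
M5
G00 X56.836 Y61.235
M3 S524
G01 X45.974 Y139.731 F1807
G01 X46.023 Y177.967
G01 X106.727 Y189.686
G01 X71.302 Y98.057
M5
G00 X0.000 Y0.000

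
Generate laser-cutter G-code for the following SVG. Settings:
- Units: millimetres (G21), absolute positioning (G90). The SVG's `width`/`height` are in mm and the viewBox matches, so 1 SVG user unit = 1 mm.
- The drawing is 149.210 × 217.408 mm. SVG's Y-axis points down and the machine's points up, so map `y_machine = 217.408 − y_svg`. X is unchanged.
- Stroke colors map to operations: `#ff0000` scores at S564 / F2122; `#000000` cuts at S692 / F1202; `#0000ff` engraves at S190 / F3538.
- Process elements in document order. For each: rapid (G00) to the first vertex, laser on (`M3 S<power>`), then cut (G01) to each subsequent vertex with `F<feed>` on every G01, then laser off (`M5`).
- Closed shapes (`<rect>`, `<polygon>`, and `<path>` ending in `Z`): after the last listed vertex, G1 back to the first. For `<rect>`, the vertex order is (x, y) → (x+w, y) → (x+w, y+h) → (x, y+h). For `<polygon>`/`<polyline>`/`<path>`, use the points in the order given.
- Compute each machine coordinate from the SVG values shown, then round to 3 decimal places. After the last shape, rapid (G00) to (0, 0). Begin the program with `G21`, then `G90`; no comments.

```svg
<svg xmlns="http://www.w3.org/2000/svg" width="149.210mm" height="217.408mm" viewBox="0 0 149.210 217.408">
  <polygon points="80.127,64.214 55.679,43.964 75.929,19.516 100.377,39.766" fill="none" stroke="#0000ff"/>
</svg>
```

Since the viewBox matches the mm dimensions, user units are millimetres directly. The only transform is the Y-flip y_m = 217.408 − y_svg.

Shape 1 is a regular polygon drawn with `<polygon>`. Its stroke #0000ff means engrave at S190, F3538. After flipping Y the toolpath is (80.127,153.194) → (55.679,173.444) → (75.929,197.892) → (100.377,177.642) → (80.127,153.194), returning to the start.

G21
G90
G00 X80.127 Y153.194
M3 S190
G01 X55.679 Y173.444 F3538
G01 X75.929 Y197.892 F3538
G01 X100.377 Y177.642 F3538
G01 X80.127 Y153.194 F3538
M5
G00 X0.000 Y0.000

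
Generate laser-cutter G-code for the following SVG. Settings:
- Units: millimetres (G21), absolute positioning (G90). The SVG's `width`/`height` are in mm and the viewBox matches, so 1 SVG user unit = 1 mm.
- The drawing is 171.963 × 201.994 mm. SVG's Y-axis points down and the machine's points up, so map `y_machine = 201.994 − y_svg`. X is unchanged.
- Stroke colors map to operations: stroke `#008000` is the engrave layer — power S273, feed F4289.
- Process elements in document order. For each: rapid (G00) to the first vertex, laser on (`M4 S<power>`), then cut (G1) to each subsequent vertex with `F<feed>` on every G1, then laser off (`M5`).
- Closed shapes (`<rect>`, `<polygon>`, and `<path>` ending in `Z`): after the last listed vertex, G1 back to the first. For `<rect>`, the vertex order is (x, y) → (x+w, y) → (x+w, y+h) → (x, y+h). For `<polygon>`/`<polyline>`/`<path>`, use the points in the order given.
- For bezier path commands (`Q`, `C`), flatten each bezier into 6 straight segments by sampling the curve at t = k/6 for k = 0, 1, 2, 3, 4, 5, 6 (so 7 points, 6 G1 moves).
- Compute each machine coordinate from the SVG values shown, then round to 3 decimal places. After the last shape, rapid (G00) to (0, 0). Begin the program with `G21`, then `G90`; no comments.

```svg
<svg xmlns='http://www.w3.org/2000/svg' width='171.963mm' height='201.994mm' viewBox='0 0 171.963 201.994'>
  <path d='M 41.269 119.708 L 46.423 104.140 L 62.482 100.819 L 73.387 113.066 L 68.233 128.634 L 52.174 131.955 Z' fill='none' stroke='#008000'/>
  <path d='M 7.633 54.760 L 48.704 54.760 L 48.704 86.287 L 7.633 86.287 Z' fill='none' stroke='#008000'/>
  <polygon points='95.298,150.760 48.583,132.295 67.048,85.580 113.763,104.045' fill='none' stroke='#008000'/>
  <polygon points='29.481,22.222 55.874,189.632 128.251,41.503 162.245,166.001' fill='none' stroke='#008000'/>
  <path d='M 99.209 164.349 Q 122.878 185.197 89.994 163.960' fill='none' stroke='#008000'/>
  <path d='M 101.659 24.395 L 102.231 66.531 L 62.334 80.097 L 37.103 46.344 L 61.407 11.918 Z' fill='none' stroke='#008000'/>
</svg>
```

G21
G90
G00 X41.269 Y82.286
M4 S273
G1 X46.423 Y97.854 F4289
G1 X62.482 Y101.175 F4289
G1 X73.387 Y88.928 F4289
G1 X68.233 Y73.360 F4289
G1 X52.174 Y70.039 F4289
G1 X41.269 Y82.286 F4289
M5
G00 X7.633 Y147.234
M4 S273
G1 X48.704 Y147.234 F4289
G1 X48.704 Y115.707 F4289
G1 X7.633 Y115.707 F4289
G1 X7.633 Y147.234 F4289
M5
G00 X95.298 Y51.234
M4 S273
G1 X48.583 Y69.699 F4289
G1 X67.048 Y116.414 F4289
G1 X113.763 Y97.949 F4289
G1 X95.298 Y51.234 F4289
M5
G00 X29.481 Y179.772
M4 S273
G1 X55.874 Y12.362 F4289
G1 X128.251 Y160.491 F4289
G1 X162.245 Y35.993 F4289
G1 X29.481 Y179.772 F4289
M5
G00 X99.209 Y37.645
M4 S273
G1 X105.528 Y31.865 F4289
G1 X108.705 Y28.422 F4289
G1 X108.740 Y27.318 F4289
G1 X105.633 Y28.552 F4289
G1 X99.384 Y32.124 F4289
G1 X89.994 Y38.034 F4289
M5
G00 X101.659 Y177.599
M4 S273
G1 X102.231 Y135.463 F4289
G1 X62.334 Y121.897 F4289
G1 X37.103 Y155.650 F4289
G1 X61.407 Y190.076 F4289
G1 X101.659 Y177.599 F4289
M5
G00 X0.000 Y0.000

1 u = 1 mm; y_m = 201.994 − y.

[1] `<path>` regular polygon, #008000→engrave S273 F4289: (41.269,82.286) → (46.423,97.854) → (62.482,101.175) → (73.387,88.928) → (68.233,73.360) → (52.174,70.039) → (41.269,82.286) (closed)

[2] `<path>` rectangle, #008000→engrave S273 F4289: (7.633,147.234) → (48.704,147.234) → (48.704,115.707) → (7.633,115.707) → (7.633,147.234) (closed)

[3] `<polygon>` regular polygon, #008000→engrave S273 F4289: (95.298,51.234) → (48.583,69.699) → (67.048,116.414) → (113.763,97.949) → (95.298,51.234) (closed)

[4] `<polygon>` closed polygon, #008000→engrave S273 F4289: (29.481,179.772) → (55.874,12.362) → (128.251,160.491) → (162.245,35.993) → (29.481,179.772) (closed)

[5] `<path>` quadratic bezier, #008000→engrave S273 F4289: (99.209,37.645) → (105.528,31.865) → (108.705,28.422) → (108.740,27.318) → (105.633,28.552) → (99.384,32.124) → (89.994,38.034)

[6] `<path>` regular polygon, #008000→engrave S273 F4289: (101.659,177.599) → (102.231,135.463) → (62.334,121.897) → (37.103,155.650) → (61.407,190.076) → (101.659,177.599) (closed)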